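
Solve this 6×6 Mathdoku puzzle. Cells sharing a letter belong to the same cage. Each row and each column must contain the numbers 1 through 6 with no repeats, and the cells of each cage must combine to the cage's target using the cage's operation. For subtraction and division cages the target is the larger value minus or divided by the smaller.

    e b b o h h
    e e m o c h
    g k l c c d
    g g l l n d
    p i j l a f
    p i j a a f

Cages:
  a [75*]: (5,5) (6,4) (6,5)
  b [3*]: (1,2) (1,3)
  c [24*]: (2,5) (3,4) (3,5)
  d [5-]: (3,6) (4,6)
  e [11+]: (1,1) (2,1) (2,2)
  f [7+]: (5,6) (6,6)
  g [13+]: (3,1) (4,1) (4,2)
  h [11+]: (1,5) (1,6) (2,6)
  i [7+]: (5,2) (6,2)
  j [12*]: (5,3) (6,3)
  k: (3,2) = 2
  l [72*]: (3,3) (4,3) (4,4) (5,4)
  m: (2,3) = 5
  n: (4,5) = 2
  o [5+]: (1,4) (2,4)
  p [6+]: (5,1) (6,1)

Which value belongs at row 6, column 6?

4

Cage m is given, which forces (2,3) = 5.
K is a freebie, so (3,2) = 2.
Cage n is given, so (4,5) = 2.
Cage a has product 75, which forces (5,5) = 5.
Cage a needs product 75, leaving (6,4) = 5.
Cage a has product 75, so (6,5) = 3.
In row 3, 5 can only go at (3,1), so (3,1) = 5.
Cage g needs sum 13; hence (4,1) = 3.
The 3 cells of cage g must have sum 13, so (4,2) = 5.
In row 1, 5 can only go at (1,6), so (1,6) = 5.
Cage h needs sum 11; hence (1,5) = 4.
Cage h has sum 11, which forces (2,6) = 2.
Cage c has product 24, leaving (3,4) = 4.
The two cells of cage o must have sum 5, so (1,4) = 2.
Column 4 now contains 4; hence (2,4) = 3.
Cage l needs product 72, which forces (3,3) = 3.
Cage l needs product 72, leaving (4,3) = 4.
The two cells of cage b must have product 3; hence (1,2) = 3.
Column 3 already has 3, so (1,3) = 1.
1 is placed in row 1, so (1,1) = 6.
Row 2 needs a 6, and only (2,5) is open for it.
6 is placed in column 5, so (3,5) = 1.
Row 3 now contains 1; hence (3,6) = 6.
Column 6 already has 6; hence (4,6) = 1.
Column 6 already has 1; hence (5,6) = 3.
Column 6 already has 1, so (6,6) = 4.
Row 4 now contains 1, leaving (4,4) = 6.
Cage p's pair has sum 6, which forces (5,1) = 4.
The 4 cells of cage l must have product 72, so (5,4) = 1.
Row 6 already has 4, so (6,1) = 2.
2 is placed in row 6, so (6,3) = 6.
4 is placed in column 1, which forces (2,1) = 1.
Cage e needs sum 11; hence (2,2) = 4.
Row 5 already has 1, so (5,2) = 6.
Column 3 now contains 6, leaving (5,3) = 2.
Row 6 already has 6, leaving (6,2) = 1.
Completed grid: 6 3 1 2 4 5 / 1 4 5 3 6 2 / 5 2 3 4 1 6 / 3 5 4 6 2 1 / 4 6 2 1 5 3 / 2 1 6 5 3 4.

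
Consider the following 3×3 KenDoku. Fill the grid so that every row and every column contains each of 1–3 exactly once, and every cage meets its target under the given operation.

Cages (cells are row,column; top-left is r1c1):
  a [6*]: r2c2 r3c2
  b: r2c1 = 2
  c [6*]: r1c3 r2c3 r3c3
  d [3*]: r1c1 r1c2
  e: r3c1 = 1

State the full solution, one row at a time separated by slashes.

3 1 2 / 2 3 1 / 1 2 3

B is a freebie, leaving r2c1 = 2.
Row 2 already has 2; hence r2c2 = 3.
Row 2 already has 3, so r2c3 = 1.
Cage e is given; hence r3c1 = 1.
Column 2 now contains 3, which forces r3c2 = 2.
Row 3 now contains 2, which forces r3c3 = 3.
Column 1 already has 1; hence r1c1 = 3.
Column 2 now contains 3; hence r1c2 = 1.
3 is placed in column 3, which forces r1c3 = 2.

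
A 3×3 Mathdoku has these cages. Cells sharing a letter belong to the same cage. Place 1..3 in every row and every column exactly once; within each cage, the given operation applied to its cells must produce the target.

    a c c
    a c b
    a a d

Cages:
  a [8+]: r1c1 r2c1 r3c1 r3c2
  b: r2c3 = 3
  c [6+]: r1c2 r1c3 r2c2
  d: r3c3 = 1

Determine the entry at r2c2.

1

Cage b is given; hence r2c3 = 3.
Cage a has sum 8; hence r3c2 = 2.
D is a freebie; hence r3c3 = 1.
The 3 cells of cage c must have sum 6, leaving r1c2 = 3.
1 is placed in column 3, so r1c3 = 2.
Column 2 now contains 2; hence r2c2 = 1.
Row 3 now contains 1, which forces r3c1 = 3.
Row 1 already has 2; hence r1c1 = 1.
Row 2 already has 1; hence r2c1 = 2.
The full grid is 1 3 2 / 2 1 3 / 3 2 1.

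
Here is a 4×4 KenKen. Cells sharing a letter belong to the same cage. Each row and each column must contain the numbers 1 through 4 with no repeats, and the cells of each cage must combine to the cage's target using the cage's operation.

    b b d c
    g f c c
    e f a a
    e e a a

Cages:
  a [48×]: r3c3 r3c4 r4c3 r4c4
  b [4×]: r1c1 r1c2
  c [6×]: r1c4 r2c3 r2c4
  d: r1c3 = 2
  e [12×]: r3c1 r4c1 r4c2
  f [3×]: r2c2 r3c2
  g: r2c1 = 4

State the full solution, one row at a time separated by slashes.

Cage d is given, leaving r1c3 = 2.
Cage g is a single given cell; hence r2c1 = 4.
4 is placed in column 1, so r1c1 = 1.
The two cells of cage b must have product 4; hence r1c2 = 4.
1 is placed in row 1, which forces r1c4 = 3.
Cage c has product 6, leaving r2c4 = 2.
Column 1 now contains 1, which forces r4c1 = 3.
4 is placed in column 2, so r4c2 = 2.
The 3 cells of cage c must have product 6; hence r2c3 = 1.
3 is placed in column 1, so r3c1 = 2.
The 4 cells of cage a must have product 48, leaving r3c3 = 3.
Cage a has product 48, leaving r3c4 = 4.
Cage a has product 48; hence r4c3 = 4.
Cage a needs product 48; hence r4c4 = 1.
Row 2 now contains 1, which forces r2c2 = 3.
Row 3 already has 3, which forces r3c2 = 1.

1 4 2 3 / 4 3 1 2 / 2 1 3 4 / 3 2 4 1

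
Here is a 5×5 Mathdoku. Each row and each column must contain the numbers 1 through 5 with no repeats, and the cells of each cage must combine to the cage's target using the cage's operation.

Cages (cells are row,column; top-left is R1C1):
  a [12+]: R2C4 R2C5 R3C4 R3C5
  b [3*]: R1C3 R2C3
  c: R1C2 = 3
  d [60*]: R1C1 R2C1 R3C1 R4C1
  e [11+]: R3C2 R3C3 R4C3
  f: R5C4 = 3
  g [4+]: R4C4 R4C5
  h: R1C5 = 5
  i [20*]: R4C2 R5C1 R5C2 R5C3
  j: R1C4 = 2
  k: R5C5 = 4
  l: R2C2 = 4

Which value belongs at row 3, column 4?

4

Cage c is given, leaving R1C2 = 3.
Row 1 already has 3, leaving R1C3 = 1.
J is a freebie, leaving R1C4 = 2.
H is a freebie, which forces R1C5 = 5.
Cage l is a single given cell; hence R2C2 = 4.
1 is placed in column 3, so R2C3 = 3.
Cage f is a single given cell; hence R5C4 = 3.
Cage k is a single given cell; hence R5C5 = 4.
Row 1 already has 5, leaving R1C1 = 4.
The 4 cells of cage a must have sum 12, leaving R2C4 = 5.
Cage a has sum 12, leaving R3C4 = 4.
The 4 cells of cage i must have product 20, leaving R4C2 = 2.
3 is placed in column 4, so R4C4 = 1.
The two cells of cage g must have sum 4; hence R4C5 = 3.
Row 2 now contains 5, leaving R2C1 = 1.
Row 2 already has 1, which forces R2C5 = 2.
Cage d has product 60, leaving R3C1 = 3.
2 is placed in column 2, which forces R3C2 = 5.
Cage e has sum 11, so R3C3 = 2.
2 is placed in column 5, leaving R3C5 = 1.
Row 4 already has 3, so R4C1 = 5.
The 3 cells of cage e must have sum 11, so R4C3 = 4.
Column 1 already has 5, which forces R5C1 = 2.
5 is placed in column 2, which forces R5C2 = 1.
Column 3 now contains 2, which forces R5C3 = 5.
The full grid is 4 3 1 2 5 / 1 4 3 5 2 / 3 5 2 4 1 / 5 2 4 1 3 / 2 1 5 3 4.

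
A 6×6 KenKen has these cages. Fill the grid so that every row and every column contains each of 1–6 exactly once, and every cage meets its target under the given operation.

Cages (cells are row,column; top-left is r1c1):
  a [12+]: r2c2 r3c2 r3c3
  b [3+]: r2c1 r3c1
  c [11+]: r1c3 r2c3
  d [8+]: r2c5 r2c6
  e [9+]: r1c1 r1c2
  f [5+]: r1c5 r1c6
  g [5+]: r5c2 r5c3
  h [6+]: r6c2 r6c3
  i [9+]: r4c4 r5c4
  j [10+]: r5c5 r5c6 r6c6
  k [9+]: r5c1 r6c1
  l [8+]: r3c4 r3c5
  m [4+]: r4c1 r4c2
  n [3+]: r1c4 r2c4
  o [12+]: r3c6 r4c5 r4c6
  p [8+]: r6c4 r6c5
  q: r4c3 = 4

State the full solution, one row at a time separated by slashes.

Q is a freebie; hence r4c3 = 4.
The only place for 4 in row 2 is r2c2.
In row 3, 4 can only go at r3c6, so r3c6 = 4.
In row 3, 1 can only go at r3c1, so r3c1 = 1.
Column 1 already has 1, so r2c1 = 2.
2 is placed in row 2, which forces r2c4 = 1.
Column 1 already has 1, so r4c1 = 3.
The two cells of cage m must have sum 4; hence r4c2 = 1.
Column 2 now contains 1, so r6c2 = 5.
Row 6 already has 5, which forces r6c3 = 1.
Cage e needs two cells with sum 9, leaving r1c1 = 6.
Cage e's pair has sum 9, so r1c2 = 3.
Row 1 now contains 6; hence r1c3 = 5.
Column 4 now contains 1, which forces r1c4 = 2.
Row 1 now contains 2, leaving r1c5 = 4.
Row 1 now contains 2, leaving r1c6 = 1.
Column 3 now contains 5, which forces r2c3 = 6.
Column 3 now contains 6, so r3c3 = 2.
Cage k's pair has sum 9, which forces r5c1 = 5.
Column 2 now contains 3; hence r5c2 = 2.
2 is placed in column 3, leaving r5c3 = 3.
Row 5 already has 3, so r5c4 = 4.
Row 5 already has 3, so r5c6 = 6.
The two cells of cage k must have sum 9; hence r6c1 = 4.
2 is placed in column 4; hence r6c4 = 6.
6 is placed in row 6; hence r6c5 = 2.
Row 6 now contains 2; hence r6c6 = 3.
The two cells of cage d must have sum 8; hence r2c5 = 3.
Column 6 now contains 3, which forces r2c6 = 5.
Row 3 already has 2; hence r3c2 = 6.
3 is placed in column 5, so r3c5 = 5.
Column 4 now contains 6, leaving r4c4 = 5.
2 is placed in column 5, leaving r4c5 = 6.
Column 6 already has 6; hence r4c6 = 2.
Row 5 now contains 6; hence r5c5 = 1.
Row 3 now contains 5, so r3c4 = 3.

6 3 5 2 4 1 / 2 4 6 1 3 5 / 1 6 2 3 5 4 / 3 1 4 5 6 2 / 5 2 3 4 1 6 / 4 5 1 6 2 3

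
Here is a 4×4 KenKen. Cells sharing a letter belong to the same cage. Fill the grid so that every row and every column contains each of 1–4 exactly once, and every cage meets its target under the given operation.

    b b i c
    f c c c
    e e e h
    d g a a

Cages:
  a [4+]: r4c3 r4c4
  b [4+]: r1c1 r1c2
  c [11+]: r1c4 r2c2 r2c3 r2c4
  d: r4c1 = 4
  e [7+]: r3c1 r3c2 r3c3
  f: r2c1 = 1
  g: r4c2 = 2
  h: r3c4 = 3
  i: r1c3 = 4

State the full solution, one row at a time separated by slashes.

3 1 4 2 / 1 3 2 4 / 2 4 1 3 / 4 2 3 1

I is a freebie, which forces r1c3 = 4.
Cage f is given, which forces r2c1 = 1.
Cage h is a single given cell; hence r3c4 = 3.
D is a freebie, leaving r4c1 = 4.
G is a freebie; hence r4c2 = 2.
3 is placed in column 4, which forces r4c4 = 1.
1 is placed in column 1, which forces r1c1 = 3.
Cage b's pair has sum 4; hence r1c2 = 1.
3 is placed in column 4, which forces r1c4 = 2.
Cage c has sum 11, which forces r2c2 = 3.
Cage c needs sum 11, which forces r2c3 = 2.
Cage c has sum 11; hence r2c4 = 4.
4 is placed in column 1, which forces r3c1 = 2.
Cage e needs sum 7; hence r3c2 = 4.
The 3 cells of cage e must have sum 7, so r3c3 = 1.
Row 4 already has 1, so r4c3 = 3.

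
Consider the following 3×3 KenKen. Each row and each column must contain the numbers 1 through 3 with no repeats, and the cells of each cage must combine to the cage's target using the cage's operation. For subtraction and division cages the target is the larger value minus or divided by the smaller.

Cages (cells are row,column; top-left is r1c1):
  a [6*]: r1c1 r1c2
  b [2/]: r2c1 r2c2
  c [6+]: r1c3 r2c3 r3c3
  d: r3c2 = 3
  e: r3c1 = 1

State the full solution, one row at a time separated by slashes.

Cage e is given, which forces r3c1 = 1.
Cage d is given, which forces r3c2 = 3.
3 is placed in row 3; hence r3c3 = 2.
Cage a needs two cells with product 6, so r1c1 = 3.
Column 2 already has 3, which forces r1c2 = 2.
Row 1 now contains 3; hence r1c3 = 1.
Column 1 now contains 1, which forces r2c1 = 2.
Cage b's pair has quotient 2, so r2c2 = 1.
Column 3 already has 1, which forces r2c3 = 3.

3 2 1 / 2 1 3 / 1 3 2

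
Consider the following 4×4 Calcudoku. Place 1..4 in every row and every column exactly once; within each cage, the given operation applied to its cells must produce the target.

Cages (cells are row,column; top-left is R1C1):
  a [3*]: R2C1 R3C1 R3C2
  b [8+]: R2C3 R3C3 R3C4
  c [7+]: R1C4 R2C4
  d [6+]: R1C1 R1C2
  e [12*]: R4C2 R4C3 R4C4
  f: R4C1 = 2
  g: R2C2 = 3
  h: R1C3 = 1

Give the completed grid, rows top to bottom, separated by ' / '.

4 2 1 3 / 1 3 2 4 / 3 1 4 2 / 2 4 3 1

Cage h is a single given cell, so R1C3 = 1.
The 3 cells of cage a must have product 3, which forces R2C1 = 1.
Cage g is given, leaving R2C2 = 3.
Row 2 already has 3; hence R2C4 = 4.
The 3 cells of cage a must have product 3; hence R3C1 = 3.
Cage a has product 3; hence R3C2 = 1.
Row 3 now contains 1, leaving R3C4 = 2.
Cage f is a single given cell, which forces R4C1 = 2.
Column 2 already has 1, leaving R4C2 = 4.
4 is placed in row 4, leaving R4C3 = 3.
Row 4 now contains 3, so R4C4 = 1.
Column 1 already has 2; hence R1C1 = 4.
Column 2 already has 4, leaving R1C2 = 2.
4 is placed in column 4, so R1C4 = 3.
4 is placed in row 2, leaving R2C3 = 2.
Row 3 now contains 2; hence R3C3 = 4.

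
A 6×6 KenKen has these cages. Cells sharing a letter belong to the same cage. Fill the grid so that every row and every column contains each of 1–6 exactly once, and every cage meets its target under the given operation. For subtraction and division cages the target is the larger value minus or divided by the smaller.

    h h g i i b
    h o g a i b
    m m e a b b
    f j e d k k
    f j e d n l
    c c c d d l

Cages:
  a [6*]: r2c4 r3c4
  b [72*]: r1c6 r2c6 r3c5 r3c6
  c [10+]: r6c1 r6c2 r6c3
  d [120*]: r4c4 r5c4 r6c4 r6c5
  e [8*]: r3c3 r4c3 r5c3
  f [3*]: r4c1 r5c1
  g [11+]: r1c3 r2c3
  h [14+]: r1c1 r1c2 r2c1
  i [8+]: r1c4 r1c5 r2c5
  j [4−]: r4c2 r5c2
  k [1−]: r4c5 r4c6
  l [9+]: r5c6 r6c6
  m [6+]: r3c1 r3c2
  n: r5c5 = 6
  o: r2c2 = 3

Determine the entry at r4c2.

O is a freebie, which forces r2c2 = 3.
Cage n is a single given cell, which forces r5c5 = 6.
Column 3 needs a 3, and only r6c3 is open for it.
In row 3, 5 can only go at r3c1, so r3c1 = 5.
The two cells of cage m must have sum 6, leaving r3c2 = 1.
Column 2 already has 1, so r6c2 = 5.
5 is placed in column 2, leaving r4c2 = 6.
5 is placed in column 2, so r5c2 = 2.
Cage c needs sum 10; hence r6c1 = 2.
Column 1 now contains 2, which forces r1c1 = 6.
Column 2 already has 6; hence r1c2 = 4.
Row 1 now contains 6, leaving r1c3 = 5.
Cage h has sum 14, leaving r2c1 = 4.
5 is placed in column 3, so r2c3 = 6.
Cage d has product 120; hence r6c4 = 6.
Row 6 already has 6, so r6c6 = 4.
The 4 cells of cage b must have product 72, so r1c6 = 3.
The two cells of cage a must have product 6; hence r2c4 = 2.
The 3 cells of cage i must have sum 8, leaving r2c5 = 5.
Row 2 already has 2, which forces r2c6 = 1.
Column 4 now contains 6, so r3c4 = 3.
Cage b needs product 72, which forces r3c6 = 6.
Cage l's pair has sum 9; hence r5c6 = 5.
Row 6 now contains 4; hence r6c5 = 1.
2 is placed in column 4; hence r1c4 = 1.
Column 5 already has 1, so r1c5 = 2.
The 4 cells of cage b must have product 72, which forces r3c5 = 4.
The 4 cells of cage d must have product 120, which forces r4c4 = 5.
The two cells of cage k must have difference 1; hence r4c5 = 3.
5 is placed in column 6; hence r4c6 = 2.
Row 5 already has 5; hence r5c4 = 4.
Row 3 already has 4, which forces r3c3 = 2.
3 is placed in row 4, so r4c1 = 1.
Cage e needs product 8; hence r4c3 = 4.
The two cells of cage f must have product 3; hence r5c1 = 3.
Row 5 now contains 4; hence r5c3 = 1.
Filled in: 6 4 5 1 2 3 / 4 3 6 2 5 1 / 5 1 2 3 4 6 / 1 6 4 5 3 2 / 3 2 1 4 6 5 / 2 5 3 6 1 4.

6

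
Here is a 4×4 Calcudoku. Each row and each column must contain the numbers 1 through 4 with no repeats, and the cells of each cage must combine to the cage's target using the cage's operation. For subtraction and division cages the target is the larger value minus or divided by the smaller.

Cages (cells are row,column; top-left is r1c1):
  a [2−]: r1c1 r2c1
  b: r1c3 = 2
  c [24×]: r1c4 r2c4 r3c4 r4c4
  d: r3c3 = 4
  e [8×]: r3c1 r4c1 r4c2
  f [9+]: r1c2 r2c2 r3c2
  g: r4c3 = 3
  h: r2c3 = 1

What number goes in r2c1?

3

B is a freebie, which forces r1c3 = 2.
Cage h is given; hence r2c3 = 1.
Cage d is given, leaving r3c3 = 4.
G is a freebie; hence r4c3 = 3.
The only place for 3 in column 1 is r2c1.
The two cells of cage a must have difference 2, which forces r1c1 = 1.
Column 1 already has 1, leaving r3c1 = 2.
Row 3 now contains 2, which forces r3c2 = 3.
Row 3 already has 3, so r3c4 = 1.
Column 1 already has 2, which forces r4c1 = 4.
4 is placed in row 4, leaving r4c4 = 2.
Column 2 already has 3; hence r1c2 = 4.
Cage c needs product 24, so r1c4 = 3.
The 3 cells of cage f must have sum 9, so r2c2 = 2.
Column 4 now contains 2; hence r2c4 = 4.
Row 4 now contains 2, which forces r4c2 = 1.
The full grid is 1 4 2 3 / 3 2 1 4 / 2 3 4 1 / 4 1 3 2.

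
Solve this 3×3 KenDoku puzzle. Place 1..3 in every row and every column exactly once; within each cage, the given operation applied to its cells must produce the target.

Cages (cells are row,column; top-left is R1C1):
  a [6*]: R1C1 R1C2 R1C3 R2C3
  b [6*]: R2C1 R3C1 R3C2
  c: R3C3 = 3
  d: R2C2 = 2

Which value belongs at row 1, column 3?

D is a freebie, so R2C2 = 2.
The 4 cells of cage a must have product 6, so R2C3 = 1.
Cage c is a single given cell; hence R3C3 = 3.
Column 3 already has 3, leaving R1C3 = 2.
Row 2 now contains 1, so R2C1 = 3.
Cage b needs product 6; hence R3C1 = 2.
Row 3 already has 3, leaving R3C2 = 1.
3 is placed in column 1, so R1C1 = 1.
Column 2 now contains 1, leaving R1C2 = 3.
The full grid is 1 3 2 / 3 2 1 / 2 1 3.

2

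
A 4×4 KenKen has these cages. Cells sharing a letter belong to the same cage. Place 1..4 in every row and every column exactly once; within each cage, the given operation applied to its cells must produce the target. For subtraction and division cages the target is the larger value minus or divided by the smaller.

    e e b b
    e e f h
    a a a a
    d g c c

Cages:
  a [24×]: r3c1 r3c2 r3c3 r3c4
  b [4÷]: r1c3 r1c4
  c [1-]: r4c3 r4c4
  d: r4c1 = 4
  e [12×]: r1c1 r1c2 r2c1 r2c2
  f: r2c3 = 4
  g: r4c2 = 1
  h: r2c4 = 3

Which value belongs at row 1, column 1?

2

Cage f is given, so r2c3 = 4.
Cage h is a single given cell; hence r2c4 = 3.
Cage d is a single given cell, leaving r4c1 = 4.
Cage g is given; hence r4c2 = 1.
Row 4 already has 1, leaving r4c4 = 2.
Cage e needs product 12, which forces r1c1 = 2.
Cage e needs product 12, so r1c2 = 3.
4 is placed in column 3, which forces r1c3 = 1.
Cage b needs two cells with quotient 4; hence r1c4 = 4.
Cage e has product 12, so r2c1 = 1.
1 is placed in column 2, so r2c2 = 2.
1 is placed in column 1, which forces r3c1 = 3.
2 is placed in column 2; hence r3c2 = 4.
3 is placed in row 3, leaving r3c3 = 2.
4 is placed in column 4, which forces r3c4 = 1.
Row 4 already has 2, so r4c3 = 3.
The full grid is 2 3 1 4 / 1 2 4 3 / 3 4 2 1 / 4 1 3 2.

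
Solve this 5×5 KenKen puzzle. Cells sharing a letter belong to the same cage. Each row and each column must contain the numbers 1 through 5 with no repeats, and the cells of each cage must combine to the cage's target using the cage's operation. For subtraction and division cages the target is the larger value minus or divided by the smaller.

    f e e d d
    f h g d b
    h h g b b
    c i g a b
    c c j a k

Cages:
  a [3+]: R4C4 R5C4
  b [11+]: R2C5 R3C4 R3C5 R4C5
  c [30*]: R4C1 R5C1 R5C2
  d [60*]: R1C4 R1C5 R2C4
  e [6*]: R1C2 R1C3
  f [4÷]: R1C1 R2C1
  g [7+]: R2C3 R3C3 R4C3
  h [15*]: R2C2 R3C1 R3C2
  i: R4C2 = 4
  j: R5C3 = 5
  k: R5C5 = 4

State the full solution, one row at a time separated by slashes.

1 2 3 4 5 / 4 5 2 3 1 / 3 1 4 5 2 / 5 4 1 2 3 / 2 3 5 1 4

Cage i is a single given cell, leaving R4C2 = 4.
Cage j is given; hence R5C3 = 5.
K is a freebie, so R5C5 = 4.
Cage c needs product 30, leaving R4C1 = 5.
The only place for 1 in row 1 is R1C1.
Column 1 already has 1, leaving R2C1 = 4.
Column 1 already has 1, so R3C1 = 3.
3 is placed in column 1, which forces R5C1 = 2.
Row 5 now contains 2; hence R5C2 = 3.
Row 5 now contains 2; hence R5C4 = 1.
Column 2 now contains 3, so R1C2 = 2.
Cage e's pair has product 6, leaving R1C3 = 3.
Cage d has product 60; hence R1C4 = 4.
Row 1 already has 3, which forces R1C5 = 5.
Cage g needs sum 7; hence R3C3 = 4.
Column 4 now contains 1; hence R4C4 = 2.
The 3 cells of cage g must have sum 7, so R2C3 = 2.
The 3 cells of cage d must have product 60, leaving R2C4 = 3.
3 is placed in row 2, so R2C5 = 1.
2 is placed in column 4; hence R3C4 = 5.
Column 5 now contains 1, which forces R3C5 = 2.
Row 4 now contains 2, so R4C3 = 1.
Column 5 now contains 1; hence R4C5 = 3.
Row 2 now contains 1, which forces R2C2 = 5.
Row 3 now contains 5; hence R3C2 = 1.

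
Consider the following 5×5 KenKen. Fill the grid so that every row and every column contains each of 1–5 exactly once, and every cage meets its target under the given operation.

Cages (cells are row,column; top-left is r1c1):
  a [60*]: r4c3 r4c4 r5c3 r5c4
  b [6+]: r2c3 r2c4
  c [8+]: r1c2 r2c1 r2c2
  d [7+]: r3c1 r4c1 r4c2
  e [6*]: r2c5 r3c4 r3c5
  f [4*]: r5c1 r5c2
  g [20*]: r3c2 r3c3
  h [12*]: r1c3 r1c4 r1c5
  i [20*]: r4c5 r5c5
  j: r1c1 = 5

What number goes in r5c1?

Cage j is given, which forces r1c1 = 5.
Row 1 needs a 2, and only r1c2 is open for it.
Row 2 needs a 3, and only r2c5 is open for it.
The only place for 3 in row 3 is r3c1.
Cage d needs sum 7, which forces r4c1 = 1.
Cage d needs sum 7, which forces r4c2 = 3.
Column 1 now contains 1; hence r5c1 = 4.
4 is placed in row 5, which forces r5c2 = 1.
4 is placed in row 5; hence r5c5 = 5.
Column 1 now contains 1, leaving r2c1 = 2.
Cage c needs sum 8; hence r2c2 = 4.
4 is placed in column 2, so r3c2 = 5.
Row 3 now contains 5, so r3c3 = 4.
Column 5 already has 5; hence r4c5 = 4.
Cage h needs product 12; hence r1c3 = 3.
Cage h needs product 12, so r1c4 = 4.
4 is placed in column 5, so r1c5 = 1.
Column 5 now contains 1, leaving r3c5 = 2.
Column 3 already has 3, so r5c3 = 2.
Row 5 now contains 2, leaving r5c4 = 3.
Row 3 already has 2, which forces r3c4 = 1.
Column 3 now contains 2, so r4c3 = 5.
The 4 cells of cage a must have product 60; hence r4c4 = 2.
5 is placed in column 3; hence r2c3 = 1.
Column 4 now contains 1, leaving r2c4 = 5.
The full grid is 5 2 3 4 1 / 2 4 1 5 3 / 3 5 4 1 2 / 1 3 5 2 4 / 4 1 2 3 5.

4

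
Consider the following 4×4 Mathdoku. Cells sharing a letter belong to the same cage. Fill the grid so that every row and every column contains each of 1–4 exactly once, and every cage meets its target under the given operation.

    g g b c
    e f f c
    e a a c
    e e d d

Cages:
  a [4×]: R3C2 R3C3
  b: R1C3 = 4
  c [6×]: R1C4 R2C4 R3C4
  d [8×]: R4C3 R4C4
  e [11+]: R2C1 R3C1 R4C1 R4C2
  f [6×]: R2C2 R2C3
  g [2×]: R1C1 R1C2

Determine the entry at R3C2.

4

Cage b is given; hence R1C3 = 4.
4 is placed in column 3, which forces R3C3 = 1.
4 is placed in column 3, which forces R4C3 = 2.
2 is placed in row 4; hence R4C4 = 4.
Cage f's pair has product 6, leaving R2C2 = 2.
Column 3 now contains 2; hence R2C3 = 3.
Row 2 already has 3, so R2C4 = 1.
1 is placed in row 3, so R3C2 = 4.
The 4 cells of cage e must have sum 11, leaving R4C1 = 1.
4 is placed in row 4; hence R4C2 = 3.
Column 1 already has 1, leaving R1C1 = 2.
Column 2 already has 2, so R1C2 = 1.
2 is placed in row 1, leaving R1C4 = 3.
Row 2 already has 3, leaving R2C1 = 4.
Row 3 already has 4, which forces R3C1 = 3.
3 is placed in column 4, leaving R3C4 = 2.
Completed grid: 2 1 4 3 / 4 2 3 1 / 3 4 1 2 / 1 3 2 4.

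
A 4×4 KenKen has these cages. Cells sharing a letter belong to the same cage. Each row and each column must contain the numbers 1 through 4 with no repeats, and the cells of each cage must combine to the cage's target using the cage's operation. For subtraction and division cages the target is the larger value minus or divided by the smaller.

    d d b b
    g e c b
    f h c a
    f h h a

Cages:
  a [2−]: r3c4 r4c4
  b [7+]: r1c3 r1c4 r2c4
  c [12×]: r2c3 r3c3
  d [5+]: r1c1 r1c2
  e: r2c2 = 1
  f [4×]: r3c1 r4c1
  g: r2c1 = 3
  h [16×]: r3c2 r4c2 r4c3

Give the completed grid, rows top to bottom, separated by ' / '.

Cage g is a single given cell, leaving r2c1 = 3.
E is a freebie; hence r2c2 = 1.
3 is placed in row 2, which forces r2c3 = 4.
4 is placed in row 2, which forces r2c4 = 2.
Column 3 already has 4; hence r3c3 = 3.
Column 2 now contains 1, so r4c2 = 4.
Column 3 already has 4, leaving r4c3 = 2.
Cage d's pair has sum 5, so r1c1 = 2.
The two cells of cage d must have sum 5, so r1c2 = 3.
Column 3 now contains 2, so r1c3 = 1.
Cage b needs sum 7, so r1c4 = 4.
Cage f needs two cells with product 4, leaving r3c1 = 4.
4 is placed in column 2; hence r3c2 = 2.
The two cells of cage a must have difference 2, so r3c4 = 1.
Row 4 now contains 4, which forces r4c1 = 1.
The two cells of cage a must have difference 2; hence r4c4 = 3.

2 3 1 4 / 3 1 4 2 / 4 2 3 1 / 1 4 2 3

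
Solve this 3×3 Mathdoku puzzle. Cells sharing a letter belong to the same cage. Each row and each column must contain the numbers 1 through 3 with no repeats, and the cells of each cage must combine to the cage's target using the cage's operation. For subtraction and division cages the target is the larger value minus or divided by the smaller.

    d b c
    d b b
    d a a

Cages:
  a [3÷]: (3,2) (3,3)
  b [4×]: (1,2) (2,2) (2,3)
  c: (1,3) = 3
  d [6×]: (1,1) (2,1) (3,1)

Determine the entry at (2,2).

1

Cage b has product 4, so (1,2) = 2.
C is a freebie, which forces (1,3) = 3.
The 3 cells of cage b must have product 4, so (2,2) = 1.
Cage b needs product 4; hence (2,3) = 2.
Column 2 already has 1, leaving (3,2) = 3.
Column 3 already has 3, leaving (3,3) = 1.
Row 1 now contains 3; hence (1,1) = 1.
Row 2 now contains 2, which forces (2,1) = 3.
1 is placed in row 3; hence (3,1) = 2.
The full grid is 1 2 3 / 3 1 2 / 2 3 1.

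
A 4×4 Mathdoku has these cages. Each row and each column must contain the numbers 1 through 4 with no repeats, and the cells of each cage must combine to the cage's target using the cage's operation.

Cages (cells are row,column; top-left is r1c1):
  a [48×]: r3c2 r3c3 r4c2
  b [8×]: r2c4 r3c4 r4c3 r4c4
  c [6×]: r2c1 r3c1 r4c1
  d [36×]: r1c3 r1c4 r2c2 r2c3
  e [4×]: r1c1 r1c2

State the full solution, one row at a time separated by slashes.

4 1 2 3 / 1 2 3 4 / 2 3 4 1 / 3 4 1 2

The 3 cells of cage a must have product 48; hence r3c2 = 3.
The 3 cells of cage a must have product 48, so r3c3 = 4.
Cage a has product 48, leaving r4c2 = 4.
Cage b needs product 8, so r4c3 = 1.
Row 4 already has 4, which forces r4c4 = 2.
Cage e needs two cells with product 4, leaving r1c1 = 4.
4 is placed in column 2; hence r1c2 = 1.
Cage d needs product 36; hence r1c3 = 2.
Cage d needs product 36, leaving r1c4 = 3.
Cage d has product 36, which forces r2c2 = 2.
Cage d needs product 36; hence r2c3 = 3.
Cage b has product 8, which forces r2c4 = 4.
Column 4 already has 2, so r3c4 = 1.
2 is placed in row 4, leaving r4c1 = 3.
2 is placed in row 2; hence r2c1 = 1.
Row 3 already has 1, leaving r3c1 = 2.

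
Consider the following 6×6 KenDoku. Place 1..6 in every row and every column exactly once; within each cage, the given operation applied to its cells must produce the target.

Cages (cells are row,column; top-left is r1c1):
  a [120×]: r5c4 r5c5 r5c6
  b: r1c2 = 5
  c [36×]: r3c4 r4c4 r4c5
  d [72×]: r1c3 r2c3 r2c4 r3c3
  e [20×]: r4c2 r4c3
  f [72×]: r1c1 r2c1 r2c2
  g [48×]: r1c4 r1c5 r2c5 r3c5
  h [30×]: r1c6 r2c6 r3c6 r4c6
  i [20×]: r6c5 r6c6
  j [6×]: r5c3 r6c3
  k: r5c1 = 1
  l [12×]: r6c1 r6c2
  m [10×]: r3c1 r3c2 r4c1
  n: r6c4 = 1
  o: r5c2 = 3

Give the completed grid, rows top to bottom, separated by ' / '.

3 5 6 4 1 2 / 4 6 1 3 2 5 / 5 1 4 2 6 3 / 2 4 5 6 3 1 / 1 3 2 5 4 6 / 6 2 3 1 5 4

Cage b is given, which forces r1c2 = 5.
Column 2 already has 5, which forces r4c2 = 4.
Row 4 already has 4, which forces r4c3 = 5.
Cage k is a single given cell, which forces r5c1 = 1.
Cage o is given, which forces r5c2 = 3.
Cage n is a single given cell, so r6c4 = 1.
Column 2 already has 3; hence r2c2 = 6.
Cage m needs product 10, so r3c1 = 5.
The 3 cells of cage m must have product 10, leaving r3c2 = 1.
1 is placed in column 1; hence r4c1 = 2.
Cage j needs two cells with product 6, which forces r5c3 = 2.
2 is placed in column 1; hence r6c1 = 6.
Column 2 now contains 6, leaving r6c2 = 2.
Cage j needs two cells with product 6; hence r6c3 = 3.
Cage d needs product 72, which forces r2c4 = 3.
Cage h needs product 30, leaving r2c6 = 5.
Cage c needs product 36, leaving r3c4 = 2.
Row 3 now contains 2, so r3c6 = 3.
Column 4 already has 3, which forces r4c4 = 6.
Row 4 already has 6, which forces r4c5 = 3.
3 is placed in column 6, so r4c6 = 1.
5 is placed in column 6, which forces r6c6 = 4.
The 3 cells of cage f must have product 72, so r1c1 = 3.
Column 4 now contains 6, so r1c4 = 4.
Column 6 now contains 1; hence r1c6 = 2.
3 is placed in row 2, so r2c1 = 4.
Row 2 now contains 4, which forces r2c3 = 1.
1 is placed in row 2, so r2c5 = 2.
Cage g has product 48, which forces r3c5 = 6.
Column 4 already has 4; hence r5c4 = 5.
Row 5 already has 5, so r5c5 = 4.
4 is placed in column 6, so r5c6 = 6.
4 is placed in row 6, leaving r6c5 = 5.
Column 3 already has 1, leaving r1c3 = 6.
2 is placed in row 1, leaving r1c5 = 1.
6 is placed in row 3, so r3c3 = 4.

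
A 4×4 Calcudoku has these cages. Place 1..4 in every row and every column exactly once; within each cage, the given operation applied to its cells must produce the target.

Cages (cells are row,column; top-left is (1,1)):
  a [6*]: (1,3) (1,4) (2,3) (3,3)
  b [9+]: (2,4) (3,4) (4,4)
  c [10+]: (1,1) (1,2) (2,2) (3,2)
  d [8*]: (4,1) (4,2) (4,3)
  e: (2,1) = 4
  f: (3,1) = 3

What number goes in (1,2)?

4

The 4 cells of cage a must have product 6, which forces (1,4) = 1.
Cage e is given, leaving (2,1) = 4.
Cage f is given, leaving (3,1) = 3.
Column 1 already has 3, so (1,1) = 2.
2 is placed in row 1, leaving (1,3) = 3.
Column 1 now contains 2; hence (4,1) = 1.
Row 1 already has 3, leaving (1,2) = 4.
Cage c has sum 10, so (2,2) = 3.
Row 2 now contains 3; hence (2,4) = 2.
Cage c has sum 10, leaving (3,2) = 1.
Row 3 already has 1, leaving (3,3) = 2.
2 is placed in column 4, so (3,4) = 4.
Column 2 already has 4, leaving (4,2) = 2.
2 is placed in column 3, which forces (4,3) = 4.
Column 4 already has 4, leaving (4,4) = 3.
2 is placed in row 2, so (2,3) = 1.
Filled in: 2 4 3 1 / 4 3 1 2 / 3 1 2 4 / 1 2 4 3.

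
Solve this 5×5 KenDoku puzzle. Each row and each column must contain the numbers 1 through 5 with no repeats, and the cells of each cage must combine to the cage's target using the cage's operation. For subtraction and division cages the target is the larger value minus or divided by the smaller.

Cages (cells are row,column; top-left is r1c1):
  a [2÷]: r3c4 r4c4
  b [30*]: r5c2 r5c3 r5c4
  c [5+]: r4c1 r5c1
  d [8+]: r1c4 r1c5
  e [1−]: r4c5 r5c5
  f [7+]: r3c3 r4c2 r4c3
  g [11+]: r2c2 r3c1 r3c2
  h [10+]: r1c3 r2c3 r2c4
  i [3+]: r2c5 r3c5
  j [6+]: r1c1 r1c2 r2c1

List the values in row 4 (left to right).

4 3 1 2 5

In column 1, 5 can only go at r3c1, so r3c1 = 5.
The only place for 3 in row 3 is r3c3.
Cage f has sum 7, which forces r4c2 = 3.
Cage f needs sum 7, so r4c3 = 1.
Cage b needs product 30, so r5c4 = 3.
3 is placed in column 4, so r1c4 = 5.
Cage d needs two cells with sum 8; hence r1c5 = 3.
Cage c needs two cells with sum 5; hence r4c1 = 4.
Row 4 already has 4, leaving r4c4 = 2.
Row 4 already has 2, which forces r4c5 = 5.
Row 5 now contains 3, which forces r5c1 = 1.
Row 5 now contains 1, leaving r5c5 = 4.
Column 1 already has 1; hence r1c1 = 2.
Cage j needs sum 6, leaving r1c2 = 1.
Row 1 now contains 5, leaving r1c3 = 4.
Cage j needs sum 6, so r2c1 = 3.
In row 2, 5 can only go at r2c3, so r2c3 = 5.
Cage h has sum 10, which forces r2c4 = 1.
Row 2 now contains 1, which forces r2c5 = 2.
1 is placed in column 4, leaving r3c4 = 4.
Column 5 already has 2, which forces r3c5 = 1.
Cage b needs product 30, leaving r5c2 = 5.
5 is placed in column 3; hence r5c3 = 2.
Row 2 now contains 2, so r2c2 = 4.
Row 3 already has 4, which forces r3c2 = 2.
Filled in: 2 1 4 5 3 / 3 4 5 1 2 / 5 2 3 4 1 / 4 3 1 2 5 / 1 5 2 3 4.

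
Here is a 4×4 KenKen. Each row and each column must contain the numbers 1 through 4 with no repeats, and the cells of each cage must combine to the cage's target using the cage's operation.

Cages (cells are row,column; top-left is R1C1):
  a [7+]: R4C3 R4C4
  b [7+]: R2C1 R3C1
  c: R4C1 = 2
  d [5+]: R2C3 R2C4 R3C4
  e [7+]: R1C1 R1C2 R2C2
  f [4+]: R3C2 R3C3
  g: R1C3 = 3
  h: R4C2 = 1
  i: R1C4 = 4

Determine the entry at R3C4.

Cage g is given; hence R1C3 = 3.
Cage i is given; hence R1C4 = 4.
3 is placed in column 3, which forces R3C3 = 1.
Row 3 already has 1; hence R3C4 = 2.
C is a freebie, leaving R4C1 = 2.
Cage h is given; hence R4C2 = 1.
3 is placed in column 3, so R4C3 = 4.
Column 4 now contains 4, leaving R4C4 = 3.
Column 1 already has 2; hence R1C1 = 1.
1 is placed in column 2, leaving R1C2 = 2.
The 3 cells of cage e must have sum 7; hence R2C2 = 4.
Column 3 already has 1, leaving R2C3 = 2.
Column 4 now contains 3; hence R2C4 = 1.
Row 3 already has 1, so R3C2 = 3.
4 is placed in row 2; hence R2C1 = 3.
Row 3 now contains 3, so R3C1 = 4.
The full grid is 1 2 3 4 / 3 4 2 1 / 4 3 1 2 / 2 1 4 3.

2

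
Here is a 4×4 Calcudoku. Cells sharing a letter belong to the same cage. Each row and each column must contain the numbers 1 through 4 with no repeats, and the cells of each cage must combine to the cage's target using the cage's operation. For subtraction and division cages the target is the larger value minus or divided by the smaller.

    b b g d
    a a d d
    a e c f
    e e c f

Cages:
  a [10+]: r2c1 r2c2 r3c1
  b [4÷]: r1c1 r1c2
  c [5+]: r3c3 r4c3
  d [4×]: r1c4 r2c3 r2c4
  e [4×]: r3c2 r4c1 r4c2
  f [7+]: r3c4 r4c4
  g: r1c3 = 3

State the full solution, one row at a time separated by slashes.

1 4 3 2 / 4 3 2 1 / 3 2 1 4 / 2 1 4 3

G is a freebie; hence r1c3 = 3.
Row 1 needs a 2, and only r1c4 is open for it.
Cage d needs product 4, which forces r2c3 = 2.
Cage d needs product 4, leaving r2c4 = 1.
Row 2 now contains 2; hence r2c1 = 4.
The 3 cells of cage a must have sum 10, so r2c2 = 3.
The 3 cells of cage a must have sum 10; hence r3c1 = 3.
3 is placed in row 3, so r3c4 = 4.
4 is placed in column 4, leaving r4c4 = 3.
Column 1 already has 4, which forces r1c1 = 1.
The two cells of cage b must have quotient 4; hence r1c2 = 4.
Row 3 already has 4, leaving r3c3 = 1.
1 is placed in column 1; hence r4c1 = 2.
4 is placed in column 2; hence r4c2 = 1.
The two cells of cage c must have sum 5; hence r4c3 = 4.
Row 3 now contains 1, so r3c2 = 2.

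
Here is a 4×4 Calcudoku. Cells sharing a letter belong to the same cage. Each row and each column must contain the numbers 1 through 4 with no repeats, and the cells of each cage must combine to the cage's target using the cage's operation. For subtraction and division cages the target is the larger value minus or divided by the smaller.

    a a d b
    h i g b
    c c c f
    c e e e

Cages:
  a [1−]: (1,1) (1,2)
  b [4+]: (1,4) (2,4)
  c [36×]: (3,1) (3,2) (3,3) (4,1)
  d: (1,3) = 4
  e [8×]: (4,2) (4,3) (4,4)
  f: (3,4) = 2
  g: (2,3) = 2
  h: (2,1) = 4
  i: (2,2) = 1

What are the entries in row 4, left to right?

Cage d is given, which forces (1,3) = 4.
H is a freebie, so (2,1) = 4.
I is a freebie, which forces (2,2) = 1.
Cage g is given, so (2,3) = 2.
Row 2 now contains 1, so (2,4) = 3.
4 is placed in column 1, so (3,1) = 1.
1 is placed in row 3, which forces (3,3) = 3.
Cage f is a single given cell, leaving (3,4) = 2.
Cage c has product 36; hence (4,1) = 3.
Column 3 already has 2; hence (4,3) = 1.
Row 4 already has 1, which forces (4,4) = 4.
Column 1 already has 3, so (1,1) = 2.
Cage a needs two cells with difference 1, leaving (1,2) = 3.
Column 4 now contains 3; hence (1,4) = 1.
Row 3 already has 3, leaving (3,2) = 4.
Row 4 already has 4, leaving (4,2) = 2.
Filled in: 2 3 4 1 / 4 1 2 3 / 1 4 3 2 / 3 2 1 4.

3 2 1 4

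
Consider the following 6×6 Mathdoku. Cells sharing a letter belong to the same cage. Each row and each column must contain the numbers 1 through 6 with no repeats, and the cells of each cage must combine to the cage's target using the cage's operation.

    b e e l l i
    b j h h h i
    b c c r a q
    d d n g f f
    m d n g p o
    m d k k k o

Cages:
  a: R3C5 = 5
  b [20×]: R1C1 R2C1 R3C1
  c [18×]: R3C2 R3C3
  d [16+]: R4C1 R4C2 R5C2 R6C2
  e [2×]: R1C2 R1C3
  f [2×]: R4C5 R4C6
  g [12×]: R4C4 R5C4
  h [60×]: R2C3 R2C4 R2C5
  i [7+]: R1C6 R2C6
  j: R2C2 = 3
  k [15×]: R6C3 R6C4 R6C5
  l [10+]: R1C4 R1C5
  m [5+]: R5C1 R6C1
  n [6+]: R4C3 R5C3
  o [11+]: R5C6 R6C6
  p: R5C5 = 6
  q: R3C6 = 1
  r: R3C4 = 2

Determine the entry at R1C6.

3

J is a freebie, leaving R2C2 = 3.
Column 2 now contains 3, leaving R3C2 = 6.
6 is placed in row 3, leaving R3C3 = 3.
Cage r is a single given cell; hence R3C4 = 2.
Cage a is given, so R3C5 = 5.
Cage q is a single given cell, which forces R3C6 = 1.
1 is placed in column 6, which forces R4C6 = 2.
Cage p is a single given cell, so R5C5 = 6.
Row 5 already has 6; hence R5C6 = 5.
5 is placed in column 6, which forces R6C6 = 6.
The two cells of cage l must have sum 10; hence R1C4 = 6.
6 is placed in column 5, leaving R1C5 = 4.
Cage i's pair has sum 7, leaving R1C6 = 3.
6 is placed in column 4, which forces R2C4 = 5.
Cage h has product 60, so R2C5 = 2.
Column 6 already has 6, leaving R2C6 = 4.
Row 3 already has 1, which forces R3C1 = 4.
Row 4 already has 2, so R4C5 = 1.
Column 5 now contains 1, which forces R6C5 = 3.
The 3 cells of cage b must have product 20, so R1C1 = 5.
Row 2 now contains 5, which forces R2C1 = 1.
Row 2 now contains 5, so R2C3 = 6.
Column 1 already has 5, so R4C1 = 6.
Cage m's pair has sum 5, leaving R5C1 = 3.
Row 5 already has 3, which forces R5C4 = 4.
Cage m's pair has sum 5, which forces R6C1 = 2.
Cage k needs product 15, so R6C3 = 5.
3 is placed in row 6, so R6C4 = 1.
The 4 cells of cage d must have sum 16, leaving R4C2 = 5.
Column 3 now contains 5, so R4C3 = 4.
Column 4 now contains 4, leaving R4C4 = 3.
Cage d has sum 16, leaving R5C2 = 1.
Cage n's pair has sum 6, so R5C3 = 2.
1 is placed in row 6, so R6C2 = 4.
1 is placed in column 2; hence R1C2 = 2.
Column 3 now contains 2, leaving R1C3 = 1.
Completed grid: 5 2 1 6 4 3 / 1 3 6 5 2 4 / 4 6 3 2 5 1 / 6 5 4 3 1 2 / 3 1 2 4 6 5 / 2 4 5 1 3 6.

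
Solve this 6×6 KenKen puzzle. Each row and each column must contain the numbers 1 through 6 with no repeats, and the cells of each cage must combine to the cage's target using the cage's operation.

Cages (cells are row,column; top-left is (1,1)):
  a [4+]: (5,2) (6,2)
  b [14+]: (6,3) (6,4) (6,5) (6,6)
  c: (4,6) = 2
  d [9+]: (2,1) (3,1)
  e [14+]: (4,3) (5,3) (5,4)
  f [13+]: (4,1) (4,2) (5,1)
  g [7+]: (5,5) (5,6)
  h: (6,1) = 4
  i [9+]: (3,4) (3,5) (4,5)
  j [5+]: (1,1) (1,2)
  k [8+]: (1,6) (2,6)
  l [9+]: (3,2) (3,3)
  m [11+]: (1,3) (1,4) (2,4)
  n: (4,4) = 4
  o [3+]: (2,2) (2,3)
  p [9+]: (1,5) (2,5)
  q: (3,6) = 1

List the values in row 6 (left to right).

Cage q is given, leaving (3,6) = 1.
Cage n is given, so (4,4) = 4.
Cage c is a single given cell; hence (4,6) = 2.
H is a freebie, so (6,1) = 4.
Row 2 needs a 4, and only (2,5) is open for it.
Cage p's pair has sum 9, so (1,5) = 5.
5 is placed in row 1, leaving (1,6) = 3.
3 is placed in column 6; hence (2,6) = 5.
Cage i has sum 9, leaving (4,5) = 1.
5 is placed in column 6, which forces (6,6) = 6.
Cage j needs two cells with sum 5, so (1,1) = 1.
The two cells of cage j must have sum 5, leaving (1,2) = 4.
Cage g's pair has sum 7; hence (5,5) = 3.
Column 6 now contains 6, so (5,6) = 4.
Row 6 now contains 6, leaving (6,5) = 2.
The 3 cells of cage m must have sum 11, leaving (2,4) = 3.
Cage i needs sum 9, which forces (3,4) = 2.
2 is placed in column 5, so (3,5) = 6.
Row 5 now contains 3, leaving (5,2) = 1.
Cage a needs two cells with sum 4, which forces (6,2) = 3.
Cage m has sum 11, which forces (1,3) = 2.
Column 4 already has 2, which forces (1,4) = 6.
Row 2 already has 3; hence (2,1) = 6.
Column 2 now contains 1, so (2,2) = 2.
Cage o needs two cells with sum 3, leaving (2,3) = 1.
Row 3 already has 6, so (3,1) = 3.
Column 2 now contains 3, leaving (3,2) = 5.
Cage l's pair has sum 9; hence (3,3) = 4.
Column 1 already has 3; hence (4,1) = 5.
5 is placed in column 2, leaving (4,2) = 6.
6 is placed in row 4, which forces (4,3) = 3.
5 is placed in column 1, leaving (5,1) = 2.
6 is placed in column 4, leaving (5,4) = 5.
1 is placed in column 3, which forces (6,3) = 5.
5 is placed in column 4, which forces (6,4) = 1.
Row 5 already has 5, which forces (5,3) = 6.
The full grid is 1 4 2 6 5 3 / 6 2 1 3 4 5 / 3 5 4 2 6 1 / 5 6 3 4 1 2 / 2 1 6 5 3 4 / 4 3 5 1 2 6.

4 3 5 1 2 6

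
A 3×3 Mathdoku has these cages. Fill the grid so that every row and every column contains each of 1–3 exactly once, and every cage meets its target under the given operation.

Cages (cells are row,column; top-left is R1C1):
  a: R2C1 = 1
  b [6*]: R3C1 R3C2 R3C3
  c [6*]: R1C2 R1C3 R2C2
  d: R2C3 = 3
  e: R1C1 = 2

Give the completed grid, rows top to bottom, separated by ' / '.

2 3 1 / 1 2 3 / 3 1 2

E is a freebie, which forces R1C1 = 2.
Cage a is a single given cell; hence R2C1 = 1.
Cage d is a single given cell; hence R2C3 = 3.
Column 1 already has 1, leaving R3C1 = 3.
Cage c has product 6; hence R1C2 = 3.
Column 3 now contains 3, so R1C3 = 1.
Row 2 already has 3, leaving R2C2 = 2.
Column 2 now contains 2; hence R3C2 = 1.
1 is placed in column 3, which forces R3C3 = 2.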